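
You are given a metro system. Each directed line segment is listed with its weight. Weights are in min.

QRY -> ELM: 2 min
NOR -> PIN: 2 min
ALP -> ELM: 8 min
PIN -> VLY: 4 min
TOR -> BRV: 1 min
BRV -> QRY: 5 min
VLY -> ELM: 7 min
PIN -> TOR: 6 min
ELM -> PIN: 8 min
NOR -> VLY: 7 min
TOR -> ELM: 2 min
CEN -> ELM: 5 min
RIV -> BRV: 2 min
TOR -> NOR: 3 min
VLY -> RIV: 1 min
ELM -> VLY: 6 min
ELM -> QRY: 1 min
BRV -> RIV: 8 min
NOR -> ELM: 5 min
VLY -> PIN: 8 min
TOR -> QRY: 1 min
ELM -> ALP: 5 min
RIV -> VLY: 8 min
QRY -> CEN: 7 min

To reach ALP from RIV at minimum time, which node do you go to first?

Candidate routes:
RIV → VLY → PIN → TOR → ELM → ALP: 8+8+6+2+5 = 29
RIV → VLY → ELM → ALP: 8+7+5 = 20
RIV → BRV → QRY → CEN → ELM → ALP: 2+5+7+5+5 = 24
RIV → BRV → QRY → ELM → ALP: 2+5+2+5 = 14
The minimum is 14 min via RIV → BRV → QRY → ELM → ALP.
So from RIV the first move is to BRV.

BRV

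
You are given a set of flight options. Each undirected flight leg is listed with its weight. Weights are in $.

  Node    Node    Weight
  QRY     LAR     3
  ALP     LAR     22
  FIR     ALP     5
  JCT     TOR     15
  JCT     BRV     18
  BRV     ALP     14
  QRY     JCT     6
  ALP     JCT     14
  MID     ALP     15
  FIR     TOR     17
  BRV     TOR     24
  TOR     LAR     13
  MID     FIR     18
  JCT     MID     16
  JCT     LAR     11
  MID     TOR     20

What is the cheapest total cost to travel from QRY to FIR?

$25

Shortest distances from QRY:
QRY: 0
LAR: 3  (via QRY)
JCT: 6  (via QRY)
TOR: 16  (via LAR)
ALP: 20  (via JCT)
MID: 22  (via JCT)
BRV: 24  (via JCT)
FIR: 25  (via ALP)
Shortest route: QRY–JCT–ALP–FIR = $25.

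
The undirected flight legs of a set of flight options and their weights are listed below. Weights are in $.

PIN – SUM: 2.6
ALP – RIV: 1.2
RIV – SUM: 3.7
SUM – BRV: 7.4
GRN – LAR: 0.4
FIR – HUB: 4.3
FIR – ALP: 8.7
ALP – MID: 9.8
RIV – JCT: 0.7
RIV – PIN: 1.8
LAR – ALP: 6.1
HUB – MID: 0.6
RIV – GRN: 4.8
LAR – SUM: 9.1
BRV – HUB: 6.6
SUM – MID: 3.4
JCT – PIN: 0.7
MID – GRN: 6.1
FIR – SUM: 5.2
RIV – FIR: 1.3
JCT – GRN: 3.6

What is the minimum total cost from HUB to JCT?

$6.3

Enumerating some paths:
HUB–MID–SUM–PIN–JCT: 0.6+3.4+2.6+0.7 = 7.3
HUB–FIR–RIV–JCT: 4.3+1.3+0.7 = 6.3
The minimum is $6.3 via HUB–FIR–RIV–JCT.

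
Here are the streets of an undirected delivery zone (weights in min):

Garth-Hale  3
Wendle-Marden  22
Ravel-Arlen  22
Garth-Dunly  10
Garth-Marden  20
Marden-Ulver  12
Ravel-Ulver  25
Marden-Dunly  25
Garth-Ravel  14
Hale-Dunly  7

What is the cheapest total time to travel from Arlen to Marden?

Shortest distances from Arlen:
Arlen: 0
Ravel: 22  (via Arlen)
Garth: 36  (via Ravel)
Hale: 39  (via Garth)
Dunly: 46  (via Garth)
Ulver: 47  (via Ravel)
Marden: 56  (via Garth)
Shortest route: Arlen–Ravel–Garth–Marden = 56 min.

56 min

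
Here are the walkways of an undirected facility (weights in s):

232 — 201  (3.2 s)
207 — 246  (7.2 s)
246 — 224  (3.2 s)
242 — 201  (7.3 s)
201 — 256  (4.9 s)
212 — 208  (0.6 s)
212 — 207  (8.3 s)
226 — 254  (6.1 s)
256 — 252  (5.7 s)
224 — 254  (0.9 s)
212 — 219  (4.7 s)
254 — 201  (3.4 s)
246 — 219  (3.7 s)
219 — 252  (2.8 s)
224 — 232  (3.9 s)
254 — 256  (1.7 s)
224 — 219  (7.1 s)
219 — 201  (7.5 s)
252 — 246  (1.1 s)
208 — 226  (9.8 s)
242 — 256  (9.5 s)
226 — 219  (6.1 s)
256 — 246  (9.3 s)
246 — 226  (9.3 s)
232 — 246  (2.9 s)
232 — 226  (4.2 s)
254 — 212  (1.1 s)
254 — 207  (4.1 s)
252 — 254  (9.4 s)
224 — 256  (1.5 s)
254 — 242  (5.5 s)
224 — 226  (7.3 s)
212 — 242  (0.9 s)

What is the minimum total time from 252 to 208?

6.9 s

Settle nodes by increasing distance from 252:
252: 0
246: 1.1  (via 252)
219: 2.8  (via 252)
232: 4  (via 246)
224: 4.3  (via 246)
254: 5.2  (via 224)
256: 5.7  (via 252)
212: 6.3  (via 254)
208: 6.9  (via 212)
Shortest route: 252–246–224–254–212–208 = 6.9 s.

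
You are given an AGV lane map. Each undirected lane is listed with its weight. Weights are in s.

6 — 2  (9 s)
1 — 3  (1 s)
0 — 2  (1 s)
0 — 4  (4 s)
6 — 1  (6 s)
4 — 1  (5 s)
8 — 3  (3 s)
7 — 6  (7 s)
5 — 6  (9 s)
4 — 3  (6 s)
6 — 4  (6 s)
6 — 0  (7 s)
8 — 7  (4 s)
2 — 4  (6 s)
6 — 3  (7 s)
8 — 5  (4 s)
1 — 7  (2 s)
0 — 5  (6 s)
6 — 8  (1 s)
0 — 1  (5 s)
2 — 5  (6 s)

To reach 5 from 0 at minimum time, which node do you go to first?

5

Enumerating some paths:
0 - 2 - 5: 1+6 = 7
0 - 5: 6 = 6
Cheapest is 0 - 5 at 6 s.
So from 0 the first move is to 5.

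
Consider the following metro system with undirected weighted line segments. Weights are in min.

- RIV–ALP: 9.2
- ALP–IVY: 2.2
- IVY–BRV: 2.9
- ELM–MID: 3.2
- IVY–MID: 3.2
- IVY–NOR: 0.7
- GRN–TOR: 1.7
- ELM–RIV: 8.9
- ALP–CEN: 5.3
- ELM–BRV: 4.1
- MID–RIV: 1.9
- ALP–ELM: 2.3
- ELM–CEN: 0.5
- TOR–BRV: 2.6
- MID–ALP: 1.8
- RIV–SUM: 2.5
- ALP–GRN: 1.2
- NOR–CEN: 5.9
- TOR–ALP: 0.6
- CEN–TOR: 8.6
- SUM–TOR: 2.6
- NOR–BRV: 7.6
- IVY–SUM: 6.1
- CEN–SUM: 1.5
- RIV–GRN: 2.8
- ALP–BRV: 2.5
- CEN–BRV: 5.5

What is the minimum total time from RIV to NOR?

Compare a few routes:
RIV - GRN - ALP - IVY - NOR: 2.8+1.2+2.2+0.7 = 6.9
RIV - GRN - TOR - ALP - IVY - NOR: 2.8+1.7+0.6+2.2+0.7 = 8
RIV - MID - IVY - NOR: 1.9+3.2+0.7 = 5.8
RIV - MID - ALP - IVY - NOR: 1.9+1.8+2.2+0.7 = 6.6
The minimum is 5.8 min via RIV - MID - IVY - NOR.

5.8 min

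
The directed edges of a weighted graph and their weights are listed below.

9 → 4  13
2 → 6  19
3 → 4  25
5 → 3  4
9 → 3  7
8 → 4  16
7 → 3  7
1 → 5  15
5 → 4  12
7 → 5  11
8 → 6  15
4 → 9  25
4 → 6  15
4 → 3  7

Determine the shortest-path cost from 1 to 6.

42

Shortest distances from 1:
1: 0
5: 15  (via 1)
3: 19  (via 5)
4: 27  (via 5)
6: 42  (via 4)
Shortest route: 1–5–4–6 = 42.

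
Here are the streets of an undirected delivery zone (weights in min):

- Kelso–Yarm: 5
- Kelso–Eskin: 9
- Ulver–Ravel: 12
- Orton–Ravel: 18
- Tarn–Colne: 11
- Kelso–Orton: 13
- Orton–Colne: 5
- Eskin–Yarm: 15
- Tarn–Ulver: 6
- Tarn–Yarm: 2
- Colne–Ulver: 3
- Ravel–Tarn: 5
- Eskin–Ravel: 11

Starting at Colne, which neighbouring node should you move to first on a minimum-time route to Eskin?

Candidate routes:
Colne–Ulver–Tarn–Yarm–Eskin: 3+6+2+15 = 26
Colne–Ulver–Tarn–Ravel–Eskin: 3+6+5+11 = 25
Colne–Ulver–Ravel–Eskin: 3+12+11 = 26
Cheapest is Colne–Ulver–Tarn–Ravel–Eskin at 25 min.
So from Colne the first move is to Ulver.

Ulver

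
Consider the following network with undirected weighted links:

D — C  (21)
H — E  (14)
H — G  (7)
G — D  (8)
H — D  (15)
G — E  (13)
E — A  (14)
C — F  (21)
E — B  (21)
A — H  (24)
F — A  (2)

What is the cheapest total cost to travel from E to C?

37

Shortest distances from E:
E: 0
G: 13  (via E)
A: 14  (via E)
H: 14  (via E)
F: 16  (via A)
B: 21  (via E)
D: 21  (via G)
C: 37  (via F)
Shortest route: E–A–F–C = 37.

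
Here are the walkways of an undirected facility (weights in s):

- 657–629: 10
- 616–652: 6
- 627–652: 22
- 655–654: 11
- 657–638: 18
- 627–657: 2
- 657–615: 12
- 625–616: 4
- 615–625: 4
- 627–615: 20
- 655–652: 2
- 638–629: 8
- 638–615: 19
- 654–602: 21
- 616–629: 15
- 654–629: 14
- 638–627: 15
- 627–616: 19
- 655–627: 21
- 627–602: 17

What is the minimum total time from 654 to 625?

Shortest distances from 654:
654: 0
655: 11  (via 654)
652: 13  (via 655)
629: 14  (via 654)
616: 19  (via 652)
602: 21  (via 654)
638: 22  (via 629)
625: 23  (via 616)
Shortest route: 654 → 655 → 652 → 616 → 625 = 23 s.

23 s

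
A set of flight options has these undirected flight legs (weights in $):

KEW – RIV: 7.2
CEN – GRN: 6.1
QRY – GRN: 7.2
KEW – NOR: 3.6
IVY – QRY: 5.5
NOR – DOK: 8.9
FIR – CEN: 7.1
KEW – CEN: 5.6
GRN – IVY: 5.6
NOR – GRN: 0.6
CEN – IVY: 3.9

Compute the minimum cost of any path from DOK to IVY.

Shortest distances from DOK:
DOK: 0
NOR: 8.9  (via DOK)
GRN: 9.5  (via NOR)
KEW: 12.5  (via NOR)
IVY: 15.1  (via GRN)
Shortest route: DOK → NOR → GRN → IVY = $15.1.

$15.1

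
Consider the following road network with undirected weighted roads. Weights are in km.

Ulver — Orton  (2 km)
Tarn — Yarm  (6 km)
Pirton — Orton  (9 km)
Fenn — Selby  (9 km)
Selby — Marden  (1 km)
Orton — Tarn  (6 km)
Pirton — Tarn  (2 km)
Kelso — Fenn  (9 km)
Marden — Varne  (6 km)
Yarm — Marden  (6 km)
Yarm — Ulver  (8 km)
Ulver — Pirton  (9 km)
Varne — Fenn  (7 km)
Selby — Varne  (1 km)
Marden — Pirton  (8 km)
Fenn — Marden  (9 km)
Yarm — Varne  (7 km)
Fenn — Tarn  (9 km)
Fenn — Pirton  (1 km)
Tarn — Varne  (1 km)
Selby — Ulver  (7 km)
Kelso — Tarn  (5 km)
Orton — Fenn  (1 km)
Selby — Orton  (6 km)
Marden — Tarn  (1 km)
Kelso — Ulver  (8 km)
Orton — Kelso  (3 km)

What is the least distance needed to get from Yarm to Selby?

Enumerating some paths:
Yarm–Marden–Selby: 6+1 = 7
Yarm–Varne–Selby: 7+1 = 8
Yarm–Tarn–Varne–Selby: 6+1+1 = 8
Cheapest is Yarm–Marden–Selby at 7 km.

7 km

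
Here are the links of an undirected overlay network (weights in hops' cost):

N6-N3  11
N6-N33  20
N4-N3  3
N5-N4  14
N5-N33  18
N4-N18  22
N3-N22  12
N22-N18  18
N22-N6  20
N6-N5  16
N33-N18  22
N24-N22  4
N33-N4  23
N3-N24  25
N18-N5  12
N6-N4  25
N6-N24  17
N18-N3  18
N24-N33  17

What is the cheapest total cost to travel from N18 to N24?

22 hops' cost

Running Dijkstra from N18:
N18: 0
N5: 12  (via N18)
N3: 18  (via N18)
N22: 18  (via N18)
N4: 21  (via N3)
N33: 22  (via N18)
N24: 22  (via N22)
Shortest route: N18–N22–N24 = 22 hops' cost.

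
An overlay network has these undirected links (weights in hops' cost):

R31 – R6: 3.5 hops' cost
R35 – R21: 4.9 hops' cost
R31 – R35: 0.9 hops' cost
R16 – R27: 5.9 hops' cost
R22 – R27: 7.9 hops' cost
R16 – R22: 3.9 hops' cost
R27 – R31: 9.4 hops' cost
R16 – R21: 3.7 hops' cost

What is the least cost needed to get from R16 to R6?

13 hops' cost

Shortest distances from R16:
R16: 0
R21: 3.7  (via R16)
R22: 3.9  (via R16)
R27: 5.9  (via R16)
R35: 8.6  (via R21)
R31: 9.5  (via R35)
R6: 13  (via R31)
Shortest route: R16–R21–R35–R31–R6 = 13 hops' cost.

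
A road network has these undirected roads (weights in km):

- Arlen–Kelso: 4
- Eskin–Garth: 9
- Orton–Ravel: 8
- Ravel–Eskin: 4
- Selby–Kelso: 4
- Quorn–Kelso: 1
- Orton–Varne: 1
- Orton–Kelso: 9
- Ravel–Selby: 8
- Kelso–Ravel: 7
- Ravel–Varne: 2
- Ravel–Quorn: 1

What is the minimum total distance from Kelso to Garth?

Compare a few routes:
Kelso–Quorn–Ravel–Eskin–Garth: 1+1+4+9 = 15
Kelso–Orton–Varne–Ravel–Eskin–Garth: 9+1+2+4+9 = 25
Kelso–Ravel–Eskin–Garth: 7+4+9 = 20
The minimum is 15 km via Kelso–Quorn–Ravel–Eskin–Garth.

15 km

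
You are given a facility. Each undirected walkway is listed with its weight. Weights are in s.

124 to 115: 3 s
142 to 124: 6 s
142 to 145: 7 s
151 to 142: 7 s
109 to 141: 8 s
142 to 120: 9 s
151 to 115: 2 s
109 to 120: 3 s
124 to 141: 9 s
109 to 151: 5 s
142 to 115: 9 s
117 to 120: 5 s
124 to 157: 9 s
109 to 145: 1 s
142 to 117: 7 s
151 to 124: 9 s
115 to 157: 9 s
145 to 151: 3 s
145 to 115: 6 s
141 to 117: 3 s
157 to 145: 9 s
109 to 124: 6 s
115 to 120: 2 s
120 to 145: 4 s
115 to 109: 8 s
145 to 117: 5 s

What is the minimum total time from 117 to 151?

8 s

Compare a few routes:
117 - 145 - 109 - 151: 5+1+5 = 11
117 - 120 - 115 - 151: 5+2+2 = 9
117 - 145 - 151: 5+3 = 8
The minimum is 8 s via 117 - 145 - 151.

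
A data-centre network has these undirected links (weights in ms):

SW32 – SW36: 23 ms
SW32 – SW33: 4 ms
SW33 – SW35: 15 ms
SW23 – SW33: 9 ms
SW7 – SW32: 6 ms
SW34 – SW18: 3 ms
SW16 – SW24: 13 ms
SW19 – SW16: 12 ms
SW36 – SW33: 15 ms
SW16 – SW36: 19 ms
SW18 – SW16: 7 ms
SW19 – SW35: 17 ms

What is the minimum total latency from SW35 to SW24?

Enumerating some paths:
SW35 → SW33 → SW32 → SW36 → SW16 → SW24: 15+4+23+19+13 = 74
SW35 → SW19 → SW16 → SW24: 17+12+13 = 42
SW35 → SW33 → SW36 → SW16 → SW24: 15+15+19+13 = 62
Cheapest is SW35 → SW19 → SW16 → SW24 at 42 ms.

42 ms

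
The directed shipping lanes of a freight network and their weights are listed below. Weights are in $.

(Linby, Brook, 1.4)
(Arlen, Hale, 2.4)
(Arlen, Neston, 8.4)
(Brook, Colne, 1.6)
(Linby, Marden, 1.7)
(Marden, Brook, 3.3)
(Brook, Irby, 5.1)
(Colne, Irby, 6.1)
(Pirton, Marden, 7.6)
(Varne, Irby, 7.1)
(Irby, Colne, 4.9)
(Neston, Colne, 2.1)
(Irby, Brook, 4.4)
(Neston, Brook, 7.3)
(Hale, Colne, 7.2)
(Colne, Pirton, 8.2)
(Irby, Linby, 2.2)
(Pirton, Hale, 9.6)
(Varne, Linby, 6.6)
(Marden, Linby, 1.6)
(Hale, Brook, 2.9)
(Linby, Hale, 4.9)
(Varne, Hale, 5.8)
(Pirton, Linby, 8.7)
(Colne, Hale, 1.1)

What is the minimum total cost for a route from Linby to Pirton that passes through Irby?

$19.6

Best Linby to Irby: Linby → Brook → Irby costing 6.5
Best Irby to Pirton: Irby → Colne → Pirton costing 13.1
Total via Irby: 6.5 + 13.1 = $19.6.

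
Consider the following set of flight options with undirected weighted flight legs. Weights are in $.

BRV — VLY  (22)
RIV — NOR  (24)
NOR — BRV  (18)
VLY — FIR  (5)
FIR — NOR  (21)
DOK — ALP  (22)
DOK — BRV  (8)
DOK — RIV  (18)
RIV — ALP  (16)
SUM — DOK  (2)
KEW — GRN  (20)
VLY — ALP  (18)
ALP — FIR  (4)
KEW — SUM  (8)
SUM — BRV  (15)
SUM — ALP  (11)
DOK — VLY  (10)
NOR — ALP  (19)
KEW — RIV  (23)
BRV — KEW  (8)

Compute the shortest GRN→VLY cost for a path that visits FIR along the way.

Shortest GRN→FIR: GRN–KEW–SUM–ALP–FIR = 43
Shortest FIR→VLY: FIR–VLY = 5
Total via FIR: 43 + 5 = $48.

$48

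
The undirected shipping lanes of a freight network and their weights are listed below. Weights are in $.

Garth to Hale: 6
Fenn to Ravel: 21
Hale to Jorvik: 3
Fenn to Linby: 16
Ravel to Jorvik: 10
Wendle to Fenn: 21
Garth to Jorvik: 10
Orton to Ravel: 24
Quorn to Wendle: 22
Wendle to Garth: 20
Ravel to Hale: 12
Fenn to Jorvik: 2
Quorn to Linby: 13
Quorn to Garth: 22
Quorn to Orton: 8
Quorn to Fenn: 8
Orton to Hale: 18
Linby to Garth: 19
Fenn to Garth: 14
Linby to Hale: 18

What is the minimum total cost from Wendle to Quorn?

$22

Settle nodes by increasing distance from Wendle:
Wendle: 0
Garth: 20  (via Wendle)
Fenn: 21  (via Wendle)
Quorn: 22  (via Wendle)
Shortest route: Wendle → Quorn = $22.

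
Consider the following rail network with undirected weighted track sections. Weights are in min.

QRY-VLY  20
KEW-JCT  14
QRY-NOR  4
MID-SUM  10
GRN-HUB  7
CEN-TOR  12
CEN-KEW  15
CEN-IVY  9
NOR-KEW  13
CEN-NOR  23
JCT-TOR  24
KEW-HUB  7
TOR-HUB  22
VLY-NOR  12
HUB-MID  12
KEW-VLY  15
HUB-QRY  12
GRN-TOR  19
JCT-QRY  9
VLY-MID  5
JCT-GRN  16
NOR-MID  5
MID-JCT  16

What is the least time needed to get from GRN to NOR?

Settle nodes by increasing distance from GRN:
GRN: 0
HUB: 7  (via GRN)
KEW: 14  (via HUB)
JCT: 16  (via GRN)
MID: 19  (via HUB)
TOR: 19  (via GRN)
QRY: 19  (via HUB)
NOR: 23  (via QRY)
Shortest route: GRN → HUB → QRY → NOR = 23 min.

23 min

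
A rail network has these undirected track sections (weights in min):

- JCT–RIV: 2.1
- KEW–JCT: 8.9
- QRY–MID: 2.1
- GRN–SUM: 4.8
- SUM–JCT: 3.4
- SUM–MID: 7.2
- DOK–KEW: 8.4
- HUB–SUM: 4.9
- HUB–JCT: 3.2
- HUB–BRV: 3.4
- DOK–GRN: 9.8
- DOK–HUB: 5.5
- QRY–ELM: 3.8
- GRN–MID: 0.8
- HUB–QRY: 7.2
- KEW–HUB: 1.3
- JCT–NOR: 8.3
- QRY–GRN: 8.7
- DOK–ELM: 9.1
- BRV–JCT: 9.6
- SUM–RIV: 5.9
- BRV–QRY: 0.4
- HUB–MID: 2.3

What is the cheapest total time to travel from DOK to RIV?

10.8 min

Running Dijkstra from DOK:
DOK: 0
HUB: 5.5  (via DOK)
KEW: 6.8  (via HUB)
MID: 7.8  (via HUB)
GRN: 8.6  (via MID)
JCT: 8.7  (via HUB)
BRV: 8.9  (via HUB)
ELM: 9.1  (via DOK)
QRY: 9.3  (via BRV)
SUM: 10.4  (via HUB)
RIV: 10.8  (via JCT)
Shortest route: DOK–HUB–JCT–RIV = 10.8 min.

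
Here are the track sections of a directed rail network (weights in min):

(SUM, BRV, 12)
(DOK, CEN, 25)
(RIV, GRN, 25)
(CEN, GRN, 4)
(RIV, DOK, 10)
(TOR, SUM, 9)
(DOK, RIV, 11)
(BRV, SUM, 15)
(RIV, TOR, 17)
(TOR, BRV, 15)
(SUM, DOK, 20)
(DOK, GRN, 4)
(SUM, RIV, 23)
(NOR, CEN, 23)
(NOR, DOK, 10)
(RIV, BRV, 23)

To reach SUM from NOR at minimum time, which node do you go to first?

Enumerating some paths:
NOR → DOK → RIV → BRV → SUM: 10+11+23+15 = 59
NOR → DOK → RIV → TOR → SUM: 10+11+17+9 = 47
Cheapest is NOR → DOK → RIV → TOR → SUM at 47 min.
So from NOR the first move is to DOK.

DOK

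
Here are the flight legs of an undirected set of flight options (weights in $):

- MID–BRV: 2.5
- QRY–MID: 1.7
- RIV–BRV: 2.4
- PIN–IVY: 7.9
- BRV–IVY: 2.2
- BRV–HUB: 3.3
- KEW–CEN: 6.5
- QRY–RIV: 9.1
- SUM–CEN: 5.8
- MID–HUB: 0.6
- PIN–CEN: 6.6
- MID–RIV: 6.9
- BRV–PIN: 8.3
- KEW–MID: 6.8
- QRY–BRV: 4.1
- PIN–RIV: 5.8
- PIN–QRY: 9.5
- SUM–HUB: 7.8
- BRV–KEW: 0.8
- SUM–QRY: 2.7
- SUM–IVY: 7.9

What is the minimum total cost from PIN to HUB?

$11.3

Compare a few routes:
PIN - BRV - MID - HUB: 8.3+2.5+0.6 = 11.4
PIN - RIV - BRV - MID - HUB: 5.8+2.4+2.5+0.6 = 11.3
Cheapest is PIN - RIV - BRV - MID - HUB at $11.3.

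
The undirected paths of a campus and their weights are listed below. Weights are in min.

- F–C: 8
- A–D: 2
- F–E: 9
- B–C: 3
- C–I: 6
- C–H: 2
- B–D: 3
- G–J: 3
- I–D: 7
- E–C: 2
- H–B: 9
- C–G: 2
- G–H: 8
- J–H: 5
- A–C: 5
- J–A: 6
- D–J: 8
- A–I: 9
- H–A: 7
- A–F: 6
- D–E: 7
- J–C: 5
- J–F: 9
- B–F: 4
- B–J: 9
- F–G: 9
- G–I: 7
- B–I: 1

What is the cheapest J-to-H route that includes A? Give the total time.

13 min

Shortest J→A: J → A = 6
Shortest A→H: A → H = 7
Total via A: 6 + 7 = 13 min.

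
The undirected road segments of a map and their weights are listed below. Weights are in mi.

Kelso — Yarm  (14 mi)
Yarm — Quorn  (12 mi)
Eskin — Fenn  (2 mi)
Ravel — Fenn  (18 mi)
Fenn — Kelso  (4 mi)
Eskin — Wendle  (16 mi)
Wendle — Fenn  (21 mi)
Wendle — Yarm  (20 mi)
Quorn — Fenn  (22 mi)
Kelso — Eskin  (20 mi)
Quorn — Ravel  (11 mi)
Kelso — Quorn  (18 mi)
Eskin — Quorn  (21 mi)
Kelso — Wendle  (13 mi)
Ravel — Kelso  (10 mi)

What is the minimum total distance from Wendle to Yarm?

Enumerating some paths:
Wendle–Yarm: 20 = 20
Wendle–Kelso–Yarm: 13+14 = 27
Wendle–Eskin–Fenn–Kelso–Yarm: 16+2+4+14 = 36
Cheapest is Wendle–Yarm at 20 mi.

20 mi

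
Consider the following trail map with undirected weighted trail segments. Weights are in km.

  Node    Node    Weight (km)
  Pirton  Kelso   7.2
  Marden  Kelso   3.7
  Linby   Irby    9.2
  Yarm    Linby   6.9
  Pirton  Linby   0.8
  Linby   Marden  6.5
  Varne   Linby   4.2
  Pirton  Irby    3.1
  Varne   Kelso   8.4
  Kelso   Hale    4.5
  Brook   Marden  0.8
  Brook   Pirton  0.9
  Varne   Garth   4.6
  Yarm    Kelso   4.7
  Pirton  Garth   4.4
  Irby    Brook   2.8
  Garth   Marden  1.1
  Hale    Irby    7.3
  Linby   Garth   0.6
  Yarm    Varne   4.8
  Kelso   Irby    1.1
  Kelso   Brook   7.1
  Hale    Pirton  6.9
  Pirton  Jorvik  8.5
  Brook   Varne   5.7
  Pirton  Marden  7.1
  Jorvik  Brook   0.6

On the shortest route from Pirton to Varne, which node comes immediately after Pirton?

Enumerating some paths:
Pirton → Linby → Garth → Varne: 0.8+0.6+4.6 = 6
Pirton → Brook → Varne: 0.9+5.7 = 6.6
Pirton → Linby → Varne: 0.8+4.2 = 5
Cheapest is Pirton → Linby → Varne at 5 km.
So from Pirton the first move is to Linby.

Linby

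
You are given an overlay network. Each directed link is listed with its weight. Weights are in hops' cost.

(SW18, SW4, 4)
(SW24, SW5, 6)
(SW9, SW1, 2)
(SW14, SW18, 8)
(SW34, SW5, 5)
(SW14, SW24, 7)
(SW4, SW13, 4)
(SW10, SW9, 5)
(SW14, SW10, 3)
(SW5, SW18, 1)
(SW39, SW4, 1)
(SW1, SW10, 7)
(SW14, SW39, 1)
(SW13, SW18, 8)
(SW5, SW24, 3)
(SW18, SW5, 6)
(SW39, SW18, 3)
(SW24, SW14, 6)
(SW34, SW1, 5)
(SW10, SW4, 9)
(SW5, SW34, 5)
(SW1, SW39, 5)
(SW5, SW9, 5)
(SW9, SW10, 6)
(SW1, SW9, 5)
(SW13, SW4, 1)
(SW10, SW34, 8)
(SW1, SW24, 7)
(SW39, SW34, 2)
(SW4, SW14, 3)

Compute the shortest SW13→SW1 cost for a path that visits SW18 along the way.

21 hops' cost

Best SW13 to SW18: SW13–SW18 costing 8
Shortest SW18→SW1: SW18–SW5–SW9–SW1 = 13
Total via SW18: 8 + 13 = 21 hops' cost.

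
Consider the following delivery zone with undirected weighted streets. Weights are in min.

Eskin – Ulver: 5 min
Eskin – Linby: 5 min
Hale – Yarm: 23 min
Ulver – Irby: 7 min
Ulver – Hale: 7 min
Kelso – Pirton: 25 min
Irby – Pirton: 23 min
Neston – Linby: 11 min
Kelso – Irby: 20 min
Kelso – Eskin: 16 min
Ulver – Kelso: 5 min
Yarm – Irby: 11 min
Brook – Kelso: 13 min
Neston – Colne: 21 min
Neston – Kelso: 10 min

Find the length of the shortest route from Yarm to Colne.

54 min

Candidate routes:
Yarm - Irby - Kelso - Neston - Colne: 11+20+10+21 = 62
Yarm - Irby - Ulver - Kelso - Neston - Colne: 11+7+5+10+21 = 54
Yarm - Irby - Ulver - Eskin - Linby - Neston - Colne: 11+7+5+5+11+21 = 60
The minimum is 54 min via Yarm - Irby - Ulver - Kelso - Neston - Colne.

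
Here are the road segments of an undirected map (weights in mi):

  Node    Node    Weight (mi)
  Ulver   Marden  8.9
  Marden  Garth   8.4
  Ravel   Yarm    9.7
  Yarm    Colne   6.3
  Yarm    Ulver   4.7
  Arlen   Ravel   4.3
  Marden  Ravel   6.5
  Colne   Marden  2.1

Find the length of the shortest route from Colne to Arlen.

Running Dijkstra from Colne:
Colne: 0
Marden: 2.1  (via Colne)
Yarm: 6.3  (via Colne)
Ravel: 8.6  (via Marden)
Garth: 10.5  (via Marden)
Ulver: 11  (via Marden)
Arlen: 12.9  (via Ravel)
Shortest route: Colne–Marden–Ravel–Arlen = 12.9 mi.

12.9 mi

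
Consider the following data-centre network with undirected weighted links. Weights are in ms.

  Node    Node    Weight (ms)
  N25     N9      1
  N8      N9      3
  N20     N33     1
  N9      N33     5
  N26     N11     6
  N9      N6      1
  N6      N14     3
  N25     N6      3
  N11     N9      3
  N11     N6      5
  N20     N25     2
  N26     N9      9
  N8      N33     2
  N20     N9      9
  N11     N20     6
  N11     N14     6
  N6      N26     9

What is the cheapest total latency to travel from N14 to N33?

Settle nodes by increasing distance from N14:
N14: 0
N6: 3  (via N14)
N9: 4  (via N6)
N25: 5  (via N9)
N11: 6  (via N14)
N20: 7  (via N25)
N8: 7  (via N9)
N33: 8  (via N20)
Shortest route: N14 → N6 → N9 → N25 → N20 → N33 = 8 ms.

8 ms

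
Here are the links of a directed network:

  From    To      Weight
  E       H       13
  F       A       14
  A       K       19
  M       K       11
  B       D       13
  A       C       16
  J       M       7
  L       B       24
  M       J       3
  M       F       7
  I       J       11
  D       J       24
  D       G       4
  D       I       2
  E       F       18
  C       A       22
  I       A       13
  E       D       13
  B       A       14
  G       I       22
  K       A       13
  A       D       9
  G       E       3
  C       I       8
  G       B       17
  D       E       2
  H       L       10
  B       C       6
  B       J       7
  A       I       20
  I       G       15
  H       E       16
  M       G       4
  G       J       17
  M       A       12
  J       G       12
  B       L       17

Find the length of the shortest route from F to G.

Shortest distances from F:
F: 0
A: 14  (via F)
D: 23  (via A)
E: 25  (via D)
I: 25  (via D)
G: 27  (via D)
Shortest route: F → A → D → G = 27.

27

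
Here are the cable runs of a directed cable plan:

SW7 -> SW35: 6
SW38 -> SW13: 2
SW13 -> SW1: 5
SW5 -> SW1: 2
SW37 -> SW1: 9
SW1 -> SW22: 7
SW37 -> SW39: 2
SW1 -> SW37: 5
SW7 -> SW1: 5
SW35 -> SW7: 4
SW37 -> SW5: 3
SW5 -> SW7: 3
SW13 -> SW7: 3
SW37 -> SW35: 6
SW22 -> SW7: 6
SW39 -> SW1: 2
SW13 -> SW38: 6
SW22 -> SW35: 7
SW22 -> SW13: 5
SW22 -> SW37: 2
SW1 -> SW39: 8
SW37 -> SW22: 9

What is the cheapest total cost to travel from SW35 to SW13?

Compare a few routes:
SW35 - SW7 - SW1 - SW37 - SW22 - SW13: 4+5+5+9+5 = 28
SW35 - SW7 - SW1 - SW22 - SW13: 4+5+7+5 = 21
The minimum is 21 via SW35 - SW7 - SW1 - SW22 - SW13.

21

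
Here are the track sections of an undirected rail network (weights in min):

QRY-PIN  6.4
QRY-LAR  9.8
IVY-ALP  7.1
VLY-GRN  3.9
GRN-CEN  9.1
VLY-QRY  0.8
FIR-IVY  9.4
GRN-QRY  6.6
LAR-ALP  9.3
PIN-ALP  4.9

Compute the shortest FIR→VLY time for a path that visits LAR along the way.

Shortest FIR→LAR: FIR → IVY → ALP → LAR = 25.8
Best LAR to VLY: LAR → QRY → VLY costing 10.6
Total via LAR: 25.8 + 10.6 = 36.4 min.

36.4 min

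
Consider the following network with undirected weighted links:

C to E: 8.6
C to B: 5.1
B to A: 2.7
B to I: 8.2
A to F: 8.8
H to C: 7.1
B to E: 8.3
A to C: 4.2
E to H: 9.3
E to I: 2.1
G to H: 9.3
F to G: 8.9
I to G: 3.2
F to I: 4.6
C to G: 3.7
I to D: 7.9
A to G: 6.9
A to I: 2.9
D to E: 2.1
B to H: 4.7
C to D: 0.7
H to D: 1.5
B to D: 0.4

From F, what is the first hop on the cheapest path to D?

Candidate routes:
F - I - G - C - D: 4.6+3.2+3.7+0.7 = 12.2
F - A - B - D: 8.8+2.7+0.4 = 11.9
F - I - E - D: 4.6+2.1+2.1 = 8.8
F - I - A - B - D: 4.6+2.9+2.7+0.4 = 10.6
Cheapest is F - I - E - D at 8.8.
So from F the first move is to I.

I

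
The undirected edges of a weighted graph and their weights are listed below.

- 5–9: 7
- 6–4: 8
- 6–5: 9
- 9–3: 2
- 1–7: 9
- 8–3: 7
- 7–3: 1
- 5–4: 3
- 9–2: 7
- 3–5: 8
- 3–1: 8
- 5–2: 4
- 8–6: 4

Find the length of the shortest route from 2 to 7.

Settle nodes by increasing distance from 2:
2: 0
5: 4  (via 2)
4: 7  (via 5)
9: 7  (via 2)
3: 9  (via 9)
7: 10  (via 3)
Shortest route: 2–9–3–7 = 10.

10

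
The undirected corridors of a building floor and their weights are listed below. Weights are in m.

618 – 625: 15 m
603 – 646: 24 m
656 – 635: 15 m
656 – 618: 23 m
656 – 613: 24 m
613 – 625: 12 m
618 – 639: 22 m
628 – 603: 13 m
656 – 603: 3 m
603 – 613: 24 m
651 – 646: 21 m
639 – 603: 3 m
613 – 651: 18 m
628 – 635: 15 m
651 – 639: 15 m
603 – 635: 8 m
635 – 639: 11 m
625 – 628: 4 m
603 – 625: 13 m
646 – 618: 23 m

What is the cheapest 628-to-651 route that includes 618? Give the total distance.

56 m

Shortest 628→618: 628 → 625 → 618 = 19
Best 618 to 651: 618 → 639 → 651 costing 37
Total via 618: 19 + 37 = 56 m.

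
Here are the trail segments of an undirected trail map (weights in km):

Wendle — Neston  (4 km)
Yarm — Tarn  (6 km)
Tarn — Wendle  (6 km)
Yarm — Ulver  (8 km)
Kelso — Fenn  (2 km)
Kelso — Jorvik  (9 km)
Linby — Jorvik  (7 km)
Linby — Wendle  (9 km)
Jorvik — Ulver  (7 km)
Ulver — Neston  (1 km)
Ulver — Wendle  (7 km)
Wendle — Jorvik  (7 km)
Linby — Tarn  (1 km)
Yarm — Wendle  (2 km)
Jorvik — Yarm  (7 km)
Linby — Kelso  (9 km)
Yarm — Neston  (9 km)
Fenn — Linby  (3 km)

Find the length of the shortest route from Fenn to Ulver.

15 km

Enumerating some paths:
Fenn → Linby → Tarn → Wendle → Neston → Ulver: 3+1+6+4+1 = 15
Fenn → Linby → Tarn → Yarm → Wendle → Neston → Ulver: 3+1+6+2+4+1 = 17
Fenn → Linby → Jorvik → Ulver: 3+7+7 = 17
Fenn → Linby → Tarn → Wendle → Ulver: 3+1+6+7 = 17
The minimum is 15 km via Fenn → Linby → Tarn → Wendle → Neston → Ulver.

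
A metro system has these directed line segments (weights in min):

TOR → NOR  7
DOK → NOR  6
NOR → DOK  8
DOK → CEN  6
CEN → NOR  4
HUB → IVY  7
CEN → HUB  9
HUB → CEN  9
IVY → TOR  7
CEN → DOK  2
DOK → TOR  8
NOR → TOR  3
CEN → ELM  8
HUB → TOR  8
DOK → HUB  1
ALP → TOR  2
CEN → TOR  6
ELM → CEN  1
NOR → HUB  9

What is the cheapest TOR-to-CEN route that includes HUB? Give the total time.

Shortest TOR→HUB: TOR–NOR–HUB = 16
Best HUB to CEN: HUB–CEN costing 9
Total via HUB: 16 + 9 = 25 min.

25 min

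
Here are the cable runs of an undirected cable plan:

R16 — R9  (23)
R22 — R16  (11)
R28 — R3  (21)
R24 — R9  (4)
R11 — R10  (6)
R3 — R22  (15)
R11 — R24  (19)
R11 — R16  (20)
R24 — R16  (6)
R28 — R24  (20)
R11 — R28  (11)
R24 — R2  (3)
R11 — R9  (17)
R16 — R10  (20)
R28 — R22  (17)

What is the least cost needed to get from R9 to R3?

36

Candidate routes:
R9–R24–R28–R3: 4+20+21 = 45
R9–R16–R22–R3: 23+11+15 = 49
R9–R24–R16–R22–R3: 4+6+11+15 = 36
R9–R11–R28–R3: 17+11+21 = 49
Cheapest is R9–R24–R16–R22–R3 at 36.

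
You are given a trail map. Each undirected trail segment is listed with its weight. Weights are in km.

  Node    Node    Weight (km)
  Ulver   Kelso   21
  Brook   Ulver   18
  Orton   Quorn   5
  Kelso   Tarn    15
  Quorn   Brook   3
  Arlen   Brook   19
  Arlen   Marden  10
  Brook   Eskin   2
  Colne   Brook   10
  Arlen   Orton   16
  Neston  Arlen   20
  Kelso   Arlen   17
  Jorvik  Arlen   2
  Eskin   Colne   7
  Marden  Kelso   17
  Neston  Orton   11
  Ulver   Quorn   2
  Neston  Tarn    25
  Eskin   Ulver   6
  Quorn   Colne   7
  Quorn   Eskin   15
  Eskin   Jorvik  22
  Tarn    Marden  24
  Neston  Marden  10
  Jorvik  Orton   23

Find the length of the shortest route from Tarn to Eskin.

42 km

Settle nodes by increasing distance from Tarn:
Tarn: 0
Kelso: 15  (via Tarn)
Marden: 24  (via Tarn)
Neston: 25  (via Tarn)
Arlen: 32  (via Kelso)
Jorvik: 34  (via Arlen)
Ulver: 36  (via Kelso)
Orton: 36  (via Neston)
Quorn: 38  (via Ulver)
Brook: 41  (via Quorn)
Eskin: 42  (via Ulver)
Shortest route: Tarn–Kelso–Ulver–Eskin = 42 km.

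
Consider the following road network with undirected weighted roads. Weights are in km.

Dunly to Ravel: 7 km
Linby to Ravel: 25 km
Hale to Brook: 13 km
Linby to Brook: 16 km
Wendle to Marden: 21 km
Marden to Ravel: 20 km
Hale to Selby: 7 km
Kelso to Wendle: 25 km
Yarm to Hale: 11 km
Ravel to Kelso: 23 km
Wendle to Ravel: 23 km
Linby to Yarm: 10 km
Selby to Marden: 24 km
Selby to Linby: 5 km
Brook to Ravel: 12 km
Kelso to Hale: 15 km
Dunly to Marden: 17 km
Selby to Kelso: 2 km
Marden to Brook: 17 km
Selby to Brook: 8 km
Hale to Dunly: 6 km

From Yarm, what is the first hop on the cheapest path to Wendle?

Candidate routes:
Yarm–Hale–Kelso–Wendle: 11+15+25 = 51
Yarm–Hale–Dunly–Ravel–Wendle: 11+6+7+23 = 47
Yarm–Linby–Selby–Kelso–Wendle: 10+5+2+25 = 42
Yarm–Hale–Selby–Kelso–Wendle: 11+7+2+25 = 45
Cheapest is Yarm–Linby–Selby–Kelso–Wendle at 42 km.
So from Yarm the first move is to Linby.

Linby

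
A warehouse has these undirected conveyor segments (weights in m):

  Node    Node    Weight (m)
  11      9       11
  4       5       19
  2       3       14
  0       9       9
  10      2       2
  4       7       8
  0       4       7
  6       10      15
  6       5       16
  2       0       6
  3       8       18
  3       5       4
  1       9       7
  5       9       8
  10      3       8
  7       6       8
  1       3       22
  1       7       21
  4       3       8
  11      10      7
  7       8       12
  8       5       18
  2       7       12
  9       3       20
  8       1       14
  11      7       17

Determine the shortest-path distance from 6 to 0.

Candidate routes:
6–7–4–0: 8+8+7 = 23
6–5–3–4–0: 16+4+8+7 = 35
6–5–9–0: 16+8+9 = 33
6–7–2–0: 8+12+6 = 26
The minimum is 23 m via 6–7–4–0.

23 m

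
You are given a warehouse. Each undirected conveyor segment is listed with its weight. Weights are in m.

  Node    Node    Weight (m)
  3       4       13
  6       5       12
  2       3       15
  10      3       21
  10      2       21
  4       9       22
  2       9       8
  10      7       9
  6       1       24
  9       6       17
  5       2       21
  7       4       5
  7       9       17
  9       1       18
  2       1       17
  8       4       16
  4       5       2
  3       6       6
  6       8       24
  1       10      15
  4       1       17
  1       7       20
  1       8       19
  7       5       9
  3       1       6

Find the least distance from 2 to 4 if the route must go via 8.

Shortest 2→8: 2–1–8 = 36
Best 8 to 4: 8–4 costing 16
Total via 8: 36 + 16 = 52 m.

52 m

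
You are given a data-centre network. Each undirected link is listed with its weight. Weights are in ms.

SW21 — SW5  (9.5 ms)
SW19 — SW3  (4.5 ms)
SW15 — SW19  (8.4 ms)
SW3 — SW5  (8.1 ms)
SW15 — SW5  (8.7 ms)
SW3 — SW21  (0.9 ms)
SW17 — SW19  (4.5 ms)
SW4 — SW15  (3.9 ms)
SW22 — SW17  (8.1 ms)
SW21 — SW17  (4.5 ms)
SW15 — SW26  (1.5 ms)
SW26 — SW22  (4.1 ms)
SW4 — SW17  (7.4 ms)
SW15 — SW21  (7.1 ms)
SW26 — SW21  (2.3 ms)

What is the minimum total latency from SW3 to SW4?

Enumerating some paths:
SW3 → SW21 → SW26 → SW15 → SW4: 0.9+2.3+1.5+3.9 = 8.6
SW3 → SW21 → SW15 → SW4: 0.9+7.1+3.9 = 11.9
The minimum is 8.6 ms via SW3 → SW21 → SW26 → SW15 → SW4.

8.6 ms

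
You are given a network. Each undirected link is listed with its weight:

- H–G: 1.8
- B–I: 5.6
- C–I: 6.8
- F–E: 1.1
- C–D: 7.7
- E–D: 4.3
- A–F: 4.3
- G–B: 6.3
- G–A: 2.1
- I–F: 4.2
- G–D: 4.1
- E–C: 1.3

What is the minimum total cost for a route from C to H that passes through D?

11.5

Shortest C→D: C–E–D = 5.6
Shortest D→H: D–G–H = 5.9
Total via D: 5.6 + 5.9 = 11.5.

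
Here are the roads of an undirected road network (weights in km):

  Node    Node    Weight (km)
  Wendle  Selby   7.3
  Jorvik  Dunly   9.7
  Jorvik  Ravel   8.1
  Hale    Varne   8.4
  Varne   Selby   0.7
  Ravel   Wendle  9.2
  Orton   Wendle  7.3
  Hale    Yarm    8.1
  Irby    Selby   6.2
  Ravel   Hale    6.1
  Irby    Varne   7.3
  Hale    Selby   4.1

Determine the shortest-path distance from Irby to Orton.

20.8 km

Settle nodes by increasing distance from Irby:
Irby: 0
Selby: 6.2  (via Irby)
Varne: 6.9  (via Selby)
Hale: 10.3  (via Selby)
Wendle: 13.5  (via Selby)
Ravel: 16.4  (via Hale)
Yarm: 18.4  (via Hale)
Orton: 20.8  (via Wendle)
Shortest route: Irby → Selby → Wendle → Orton = 20.8 km.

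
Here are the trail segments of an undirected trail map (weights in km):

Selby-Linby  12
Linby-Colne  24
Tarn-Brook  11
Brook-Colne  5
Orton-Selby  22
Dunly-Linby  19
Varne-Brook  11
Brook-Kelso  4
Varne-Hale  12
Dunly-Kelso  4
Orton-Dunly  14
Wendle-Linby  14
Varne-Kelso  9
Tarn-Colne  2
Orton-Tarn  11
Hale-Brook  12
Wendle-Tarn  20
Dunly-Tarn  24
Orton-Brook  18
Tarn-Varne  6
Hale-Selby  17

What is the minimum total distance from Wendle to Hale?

38 km

Settle nodes by increasing distance from Wendle:
Wendle: 0
Linby: 14  (via Wendle)
Tarn: 20  (via Wendle)
Colne: 22  (via Tarn)
Selby: 26  (via Linby)
Varne: 26  (via Tarn)
Brook: 27  (via Colne)
Kelso: 31  (via Brook)
Orton: 31  (via Tarn)
Dunly: 33  (via Linby)
Hale: 38  (via Varne)
Shortest route: Wendle–Tarn–Varne–Hale = 38 km.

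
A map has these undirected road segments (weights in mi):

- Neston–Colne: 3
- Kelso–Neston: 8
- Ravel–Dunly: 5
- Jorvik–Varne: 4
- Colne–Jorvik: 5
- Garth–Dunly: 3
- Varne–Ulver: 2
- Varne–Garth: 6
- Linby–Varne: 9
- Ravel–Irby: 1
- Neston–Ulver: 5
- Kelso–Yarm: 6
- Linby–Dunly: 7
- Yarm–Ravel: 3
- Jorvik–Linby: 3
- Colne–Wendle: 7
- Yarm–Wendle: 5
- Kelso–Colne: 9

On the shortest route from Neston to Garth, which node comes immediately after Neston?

Compare a few routes:
Neston → Ulver → Varne → Garth: 5+2+6 = 13
Neston → Colne → Jorvik → Linby → Dunly → Garth: 3+5+3+7+3 = 21
Neston → Colne → Jorvik → Varne → Garth: 3+5+4+6 = 18
The minimum is 13 mi via Neston → Ulver → Varne → Garth.
So from Neston the first move is to Ulver.

Ulver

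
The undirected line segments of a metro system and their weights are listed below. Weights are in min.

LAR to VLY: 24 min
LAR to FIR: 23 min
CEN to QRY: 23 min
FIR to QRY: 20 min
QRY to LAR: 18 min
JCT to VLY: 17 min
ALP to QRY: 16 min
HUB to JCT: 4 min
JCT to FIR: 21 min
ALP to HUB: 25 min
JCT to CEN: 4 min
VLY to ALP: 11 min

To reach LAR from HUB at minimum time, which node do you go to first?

JCT

Compare a few routes:
HUB → JCT → CEN → QRY → LAR: 4+4+23+18 = 49
HUB → ALP → QRY → LAR: 25+16+18 = 59
HUB → JCT → VLY → LAR: 4+17+24 = 45
HUB → JCT → FIR → LAR: 4+21+23 = 48
The minimum is 45 min via HUB → JCT → VLY → LAR.
So from HUB the first move is to JCT.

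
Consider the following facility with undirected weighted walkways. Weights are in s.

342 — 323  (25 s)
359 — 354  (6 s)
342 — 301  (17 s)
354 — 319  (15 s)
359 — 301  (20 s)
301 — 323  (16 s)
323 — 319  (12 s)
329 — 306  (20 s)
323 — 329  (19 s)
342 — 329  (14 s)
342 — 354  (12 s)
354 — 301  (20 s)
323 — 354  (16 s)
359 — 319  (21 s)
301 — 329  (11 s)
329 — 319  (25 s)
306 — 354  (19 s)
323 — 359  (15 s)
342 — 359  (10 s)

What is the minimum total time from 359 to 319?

21 s

Compare a few routes:
359 → 323 → 319: 15+12 = 27
359 → 319: 21 = 21
359 → 342 → 354 → 319: 10+12+15 = 37
359 → 354 → 323 → 319: 6+16+12 = 34
Cheapest is 359 → 319 at 21 s.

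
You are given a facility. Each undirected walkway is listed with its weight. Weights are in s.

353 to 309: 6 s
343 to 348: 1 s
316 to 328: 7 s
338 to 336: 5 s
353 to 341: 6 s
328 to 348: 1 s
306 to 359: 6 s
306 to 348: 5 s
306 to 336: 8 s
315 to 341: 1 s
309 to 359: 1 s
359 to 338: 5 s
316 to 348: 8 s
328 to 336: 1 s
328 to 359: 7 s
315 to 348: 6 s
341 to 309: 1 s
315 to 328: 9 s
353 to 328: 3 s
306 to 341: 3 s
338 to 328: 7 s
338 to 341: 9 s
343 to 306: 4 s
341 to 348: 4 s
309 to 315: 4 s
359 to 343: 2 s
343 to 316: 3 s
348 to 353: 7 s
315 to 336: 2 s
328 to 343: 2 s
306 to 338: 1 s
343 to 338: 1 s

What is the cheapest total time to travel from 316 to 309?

6 s

Enumerating some paths:
316 - 343 - 359 - 309: 3+2+1 = 6
316 - 343 - 348 - 341 - 309: 3+1+4+1 = 9
316 - 343 - 338 - 306 - 341 - 309: 3+1+1+3+1 = 9
The minimum is 6 s via 316 - 343 - 359 - 309.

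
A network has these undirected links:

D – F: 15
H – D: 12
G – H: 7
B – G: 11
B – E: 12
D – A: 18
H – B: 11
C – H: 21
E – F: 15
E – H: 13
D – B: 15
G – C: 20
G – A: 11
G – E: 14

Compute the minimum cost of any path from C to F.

Compare a few routes:
C → H → D → F: 21+12+15 = 48
C → H → E → F: 21+13+15 = 49
Cheapest is C → H → D → F at 48.

48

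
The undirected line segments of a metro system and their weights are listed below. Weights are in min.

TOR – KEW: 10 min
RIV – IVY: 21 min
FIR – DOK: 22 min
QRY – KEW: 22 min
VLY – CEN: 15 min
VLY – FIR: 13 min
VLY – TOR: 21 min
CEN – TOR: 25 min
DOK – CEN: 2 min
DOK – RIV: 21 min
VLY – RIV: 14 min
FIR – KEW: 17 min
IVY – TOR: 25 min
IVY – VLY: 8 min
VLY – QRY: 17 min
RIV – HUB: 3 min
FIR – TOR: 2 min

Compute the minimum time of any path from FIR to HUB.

30 min

Enumerating some paths:
FIR → TOR → VLY → RIV → HUB: 2+21+14+3 = 40
FIR → VLY → RIV → HUB: 13+14+3 = 30
The minimum is 30 min via FIR → VLY → RIV → HUB.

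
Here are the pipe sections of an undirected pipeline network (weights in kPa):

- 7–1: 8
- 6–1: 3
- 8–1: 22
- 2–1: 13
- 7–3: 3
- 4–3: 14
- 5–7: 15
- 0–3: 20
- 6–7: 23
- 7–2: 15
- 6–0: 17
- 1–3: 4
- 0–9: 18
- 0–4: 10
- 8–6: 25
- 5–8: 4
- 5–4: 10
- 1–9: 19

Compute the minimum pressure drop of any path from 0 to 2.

Settle nodes by increasing distance from 0:
0: 0
4: 10  (via 0)
6: 17  (via 0)
9: 18  (via 0)
1: 20  (via 6)
3: 20  (via 0)
5: 20  (via 4)
7: 23  (via 3)
8: 24  (via 5)
2: 33  (via 1)
Shortest route: 0 → 6 → 1 → 2 = 33 kPa.

33 kPa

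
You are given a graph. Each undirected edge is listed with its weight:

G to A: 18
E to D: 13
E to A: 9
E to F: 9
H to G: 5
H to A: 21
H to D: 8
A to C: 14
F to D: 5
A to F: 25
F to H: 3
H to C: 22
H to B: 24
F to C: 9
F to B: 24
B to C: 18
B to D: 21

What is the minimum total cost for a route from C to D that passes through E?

Best C to E: C–F–E costing 18
Shortest E→D: E–D = 13
Total via E: 18 + 13 = 31.

31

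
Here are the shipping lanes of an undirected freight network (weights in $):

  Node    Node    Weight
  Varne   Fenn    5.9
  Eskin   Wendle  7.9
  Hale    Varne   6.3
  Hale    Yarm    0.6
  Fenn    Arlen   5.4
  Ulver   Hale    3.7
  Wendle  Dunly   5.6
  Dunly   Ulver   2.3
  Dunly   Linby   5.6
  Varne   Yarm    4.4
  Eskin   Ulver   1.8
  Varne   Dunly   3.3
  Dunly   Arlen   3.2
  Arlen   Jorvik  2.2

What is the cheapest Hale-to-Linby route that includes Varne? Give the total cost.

Best Hale to Varne: Hale → Yarm → Varne costing 5
Shortest Varne→Linby: Varne → Dunly → Linby = 8.9
Total via Varne: 5 + 8.9 = $13.9.

$13.9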